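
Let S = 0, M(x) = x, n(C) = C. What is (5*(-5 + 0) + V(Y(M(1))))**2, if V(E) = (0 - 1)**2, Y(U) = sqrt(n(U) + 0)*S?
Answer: 576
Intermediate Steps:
Y(U) = 0 (Y(U) = sqrt(U + 0)*0 = sqrt(U)*0 = 0)
V(E) = 1 (V(E) = (-1)**2 = 1)
(5*(-5 + 0) + V(Y(M(1))))**2 = (5*(-5 + 0) + 1)**2 = (5*(-5) + 1)**2 = (-25 + 1)**2 = (-24)**2 = 576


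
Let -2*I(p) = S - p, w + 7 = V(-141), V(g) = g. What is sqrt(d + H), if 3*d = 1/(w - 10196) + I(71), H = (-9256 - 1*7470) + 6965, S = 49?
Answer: I*sqrt(261004608478)/5172 ≈ 98.779*I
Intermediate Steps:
w = -148 (w = -7 - 141 = -148)
I(p) = -49/2 + p/2 (I(p) = -(49 - p)/2 = -49/2 + p/2)
H = -9761 (H = (-9256 - 7470) + 6965 = -16726 + 6965 = -9761)
d = 113783/31032 (d = (1/(-148 - 10196) + (-49/2 + (1/2)*71))/3 = (1/(-10344) + (-49/2 + 71/2))/3 = (-1/10344 + 11)/3 = (1/3)*(113783/10344) = 113783/31032 ≈ 3.6666)
sqrt(d + H) = sqrt(113783/31032 - 9761) = sqrt(-302789569/31032) = I*sqrt(261004608478)/5172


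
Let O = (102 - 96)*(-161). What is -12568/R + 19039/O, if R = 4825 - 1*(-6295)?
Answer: -6995449/335685 ≈ -20.839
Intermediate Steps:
R = 11120 (R = 4825 + 6295 = 11120)
O = -966 (O = 6*(-161) = -966)
-12568/R + 19039/O = -12568/11120 + 19039/(-966) = -12568*1/11120 + 19039*(-1/966) = -1571/1390 - 19039/966 = -6995449/335685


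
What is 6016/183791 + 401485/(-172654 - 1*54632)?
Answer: -72421977059/41773121226 ≈ -1.7337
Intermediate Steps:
6016/183791 + 401485/(-172654 - 1*54632) = 6016*(1/183791) + 401485/(-172654 - 54632) = 6016/183791 + 401485/(-227286) = 6016/183791 + 401485*(-1/227286) = 6016/183791 - 401485/227286 = -72421977059/41773121226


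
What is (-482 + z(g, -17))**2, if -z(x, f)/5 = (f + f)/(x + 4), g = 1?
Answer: 200704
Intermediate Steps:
z(x, f) = -10*f/(4 + x) (z(x, f) = -5*(f + f)/(x + 4) = -5*2*f/(4 + x) = -10*f/(4 + x))
(-482 + z(g, -17))**2 = (-482 - 10*(-17)/(4 + 1))**2 = (-482 - 10*(-17)/5)**2 = (-482 - 10*(-17)*1/5)**2 = (-482 + 34)**2 = (-448)**2 = 200704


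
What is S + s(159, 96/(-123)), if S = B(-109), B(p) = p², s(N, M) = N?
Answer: 12040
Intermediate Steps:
S = 11881 (S = (-109)² = 11881)
S + s(159, 96/(-123)) = 11881 + 159 = 12040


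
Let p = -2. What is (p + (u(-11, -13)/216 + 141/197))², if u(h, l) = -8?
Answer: 49392784/28291761 ≈ 1.7458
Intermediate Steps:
(p + (u(-11, -13)/216 + 141/197))² = (-2 + (-8/216 + 141/197))² = (-2 + (-8*1/216 + 141*(1/197)))² = (-2 + (-1/27 + 141/197))² = (-2 + 3610/5319)² = (-7028/5319)² = 49392784/28291761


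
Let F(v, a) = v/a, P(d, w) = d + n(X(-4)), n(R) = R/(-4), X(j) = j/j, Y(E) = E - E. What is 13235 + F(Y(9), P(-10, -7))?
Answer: 13235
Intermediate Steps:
Y(E) = 0
X(j) = 1
n(R) = -R/4 (n(R) = R*(-¼) = -R/4)
P(d, w) = -¼ + d (P(d, w) = d - ¼*1 = d - ¼ = -¼ + d)
13235 + F(Y(9), P(-10, -7)) = 13235 + 0/(-¼ - 10) = 13235 + 0/(-41/4) = 13235 + 0*(-4/41) = 13235 + 0 = 13235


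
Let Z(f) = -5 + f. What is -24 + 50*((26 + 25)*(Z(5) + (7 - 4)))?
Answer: 7626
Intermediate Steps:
-24 + 50*((26 + 25)*(Z(5) + (7 - 4))) = -24 + 50*((26 + 25)*((-5 + 5) + (7 - 4))) = -24 + 50*(51*(0 + 3)) = -24 + 50*(51*3) = -24 + 50*153 = -24 + 7650 = 7626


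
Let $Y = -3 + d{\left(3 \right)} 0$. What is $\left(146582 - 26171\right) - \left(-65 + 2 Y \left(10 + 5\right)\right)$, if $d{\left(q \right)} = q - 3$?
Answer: $120566$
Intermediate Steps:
$d{\left(q \right)} = -3 + q$
$Y = -3$ ($Y = -3 + \left(-3 + 3\right) 0 = -3 + 0 \cdot 0 = -3 + 0 = -3$)
$\left(146582 - 26171\right) - \left(-65 + 2 Y \left(10 + 5\right)\right) = \left(146582 - 26171\right) - \left(-65 + 2 \left(- 3 \left(10 + 5\right)\right)\right) = \left(146582 - 26171\right) - \left(-65 + 2 \left(\left(-3\right) 15\right)\right) = 120411 + \left(65 - -90\right) = 120411 + \left(65 + 90\right) = 120411 + 155 = 120566$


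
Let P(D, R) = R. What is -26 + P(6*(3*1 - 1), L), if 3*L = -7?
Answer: -85/3 ≈ -28.333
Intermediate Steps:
L = -7/3 (L = (1/3)*(-7) = -7/3 ≈ -2.3333)
-26 + P(6*(3*1 - 1), L) = -26 - 7/3 = -85/3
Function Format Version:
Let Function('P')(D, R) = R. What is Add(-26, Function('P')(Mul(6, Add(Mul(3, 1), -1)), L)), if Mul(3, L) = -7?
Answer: Rational(-85, 3) ≈ -28.333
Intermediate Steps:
L = Rational(-7, 3) (L = Mul(Rational(1, 3), -7) = Rational(-7, 3) ≈ -2.3333)
Add(-26, Function('P')(Mul(6, Add(Mul(3, 1), -1)), L)) = Add(-26, Rational(-7, 3)) = Rational(-85, 3)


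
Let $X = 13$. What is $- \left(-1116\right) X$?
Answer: $14508$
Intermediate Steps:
$- \left(-1116\right) X = - \left(-1116\right) 13 = \left(-1\right) \left(-14508\right) = 14508$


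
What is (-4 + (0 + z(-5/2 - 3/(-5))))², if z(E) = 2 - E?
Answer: 1/100 ≈ 0.010000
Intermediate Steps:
(-4 + (0 + z(-5/2 - 3/(-5))))² = (-4 + (0 + (2 - (-5/2 - 3/(-5)))))² = (-4 + (0 + (2 - (-5*½ - 3*(-⅕)))))² = (-4 + (0 + (2 - (-5/2 + ⅗))))² = (-4 + (0 + (2 - 1*(-19/10))))² = (-4 + (0 + (2 + 19/10)))² = (-4 + (0 + 39/10))² = (-4 + 39/10)² = (-⅒)² = 1/100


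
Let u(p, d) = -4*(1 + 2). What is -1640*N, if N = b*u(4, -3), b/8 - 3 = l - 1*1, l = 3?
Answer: 787200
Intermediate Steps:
u(p, d) = -12 (u(p, d) = -4*3 = -12)
b = 40 (b = 24 + 8*(3 - 1*1) = 24 + 8*(3 - 1) = 24 + 8*2 = 24 + 16 = 40)
N = -480 (N = 40*(-12) = -480)
-1640*N = -1640*(-480) = 787200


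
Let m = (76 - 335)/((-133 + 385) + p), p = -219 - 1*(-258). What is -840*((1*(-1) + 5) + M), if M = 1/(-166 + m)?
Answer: -32586792/9713 ≈ -3355.0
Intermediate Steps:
p = 39 (p = -219 + 258 = 39)
m = -259/291 (m = (76 - 335)/((-133 + 385) + 39) = -259/(252 + 39) = -259/291 ≈ -0.89003)
M = -291/48565 (M = 1/(-166 - 259/291) = 1/(-48565/291) = -291/48565 ≈ -0.0059920)
-840*((1*(-1) + 5) + M) = -840*((1*(-1) + 5) - 291/48565) = -840*((-1 + 5) - 291/48565) = -840*(4 - 291/48565) = -840*193969/48565 = -32586792/9713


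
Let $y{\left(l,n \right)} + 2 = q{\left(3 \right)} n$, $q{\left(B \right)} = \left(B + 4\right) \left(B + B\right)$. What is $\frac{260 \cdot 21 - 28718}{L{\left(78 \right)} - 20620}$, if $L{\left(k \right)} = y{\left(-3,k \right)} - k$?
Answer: $\frac{11629}{8712} \approx 1.3348$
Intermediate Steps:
$q{\left(B \right)} = 2 B \left(4 + B\right)$ ($q{\left(B \right)} = \left(4 + B\right) 2 B = 2 B \left(4 + B\right)$)
$y{\left(l,n \right)} = -2 + 42 n$ ($y{\left(l,n \right)} = -2 + 2 \cdot 3 \left(4 + 3\right) n = -2 + 2 \cdot 3 \cdot 7 n = -2 + 42 n$)
$L{\left(k \right)} = -2 + 41 k$ ($L{\left(k \right)} = \left(-2 + 42 k\right) - k = -2 + 41 k$)
$\frac{260 \cdot 21 - 28718}{L{\left(78 \right)} - 20620} = \frac{260 \cdot 21 - 28718}{\left(-2 + 41 \cdot 78\right) - 20620} = \frac{5460 - 28718}{\left(-2 + 3198\right) - 20620} = - \frac{23258}{3196 - 20620} = - \frac{23258}{-17424} = \left(-23258\right) \left(- \frac{1}{17424}\right) = \frac{11629}{8712}$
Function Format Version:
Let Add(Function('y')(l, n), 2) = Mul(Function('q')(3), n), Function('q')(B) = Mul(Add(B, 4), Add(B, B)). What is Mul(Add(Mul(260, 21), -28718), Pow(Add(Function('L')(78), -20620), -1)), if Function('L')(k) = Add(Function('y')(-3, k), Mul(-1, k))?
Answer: Rational(11629, 8712) ≈ 1.3348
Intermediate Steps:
Function('q')(B) = Mul(2, B, Add(4, B)) (Function('q')(B) = Mul(Add(4, B), Mul(2, B)) = Mul(2, B, Add(4, B)))
Function('y')(l, n) = Add(-2, Mul(42, n)) (Function('y')(l, n) = Add(-2, Mul(Mul(2, 3, Add(4, 3)), n)) = Add(-2, Mul(Mul(2, 3, 7), n)) = Add(-2, Mul(42, n)))
Function('L')(k) = Add(-2, Mul(41, k)) (Function('L')(k) = Add(Add(-2, Mul(42, k)), Mul(-1, k)) = Add(-2, Mul(41, k)))
Mul(Add(Mul(260, 21), -28718), Pow(Add(Function('L')(78), -20620), -1)) = Mul(Add(Mul(260, 21), -28718), Pow(Add(Add(-2, Mul(41, 78)), -20620), -1)) = Mul(Add(5460, -28718), Pow(Add(Add(-2, 3198), -20620), -1)) = Mul(-23258, Pow(Add(3196, -20620), -1)) = Mul(-23258, Pow(-17424, -1)) = Mul(-23258, Rational(-1, 17424)) = Rational(11629, 8712)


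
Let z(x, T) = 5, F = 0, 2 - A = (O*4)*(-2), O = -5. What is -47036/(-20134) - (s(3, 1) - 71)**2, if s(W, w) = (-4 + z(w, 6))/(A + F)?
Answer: -73300118275/14536748 ≈ -5042.4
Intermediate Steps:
A = -38 (A = 2 - (-5*4)*(-2) = 2 - (-20)*(-2) = 2 - 1*40 = 2 - 40 = -38)
s(W, w) = -1/38 (s(W, w) = (-4 + 5)/(-38 + 0) = 1/(-38) = 1*(-1/38) = -1/38)
-47036/(-20134) - (s(3, 1) - 71)**2 = -47036/(-20134) - (-1/38 - 71)**2 = -47036*(-1/20134) - (-2699/38)**2 = 23518/10067 - 1*7284601/1444 = 23518/10067 - 7284601/1444 = -73300118275/14536748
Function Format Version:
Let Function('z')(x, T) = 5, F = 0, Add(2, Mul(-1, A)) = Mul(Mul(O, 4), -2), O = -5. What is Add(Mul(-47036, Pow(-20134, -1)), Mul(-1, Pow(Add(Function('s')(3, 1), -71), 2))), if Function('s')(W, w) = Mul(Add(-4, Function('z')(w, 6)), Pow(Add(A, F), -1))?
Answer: Rational(-73300118275, 14536748) ≈ -5042.4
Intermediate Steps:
A = -38 (A = Add(2, Mul(-1, Mul(Mul(-5, 4), -2))) = Add(2, Mul(-1, Mul(-20, -2))) = Add(2, Mul(-1, 40)) = Add(2, -40) = -38)
Function('s')(W, w) = Rational(-1, 38) (Function('s')(W, w) = Mul(Add(-4, 5), Pow(Add(-38, 0), -1)) = Mul(1, Pow(-38, -1)) = Mul(1, Rational(-1, 38)) = Rational(-1, 38))
Add(Mul(-47036, Pow(-20134, -1)), Mul(-1, Pow(Add(Function('s')(3, 1), -71), 2))) = Add(Mul(-47036, Pow(-20134, -1)), Mul(-1, Pow(Add(Rational(-1, 38), -71), 2))) = Add(Mul(-47036, Rational(-1, 20134)), Mul(-1, Pow(Rational(-2699, 38), 2))) = Add(Rational(23518, 10067), Mul(-1, Rational(7284601, 1444))) = Add(Rational(23518, 10067), Rational(-7284601, 1444)) = Rational(-73300118275, 14536748)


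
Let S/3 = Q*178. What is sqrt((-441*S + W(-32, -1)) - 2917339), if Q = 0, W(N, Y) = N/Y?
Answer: I*sqrt(2917307) ≈ 1708.0*I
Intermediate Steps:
S = 0 (S = 3*(0*178) = 3*0 = 0)
sqrt((-441*S + W(-32, -1)) - 2917339) = sqrt((-441*0 - 32/(-1)) - 2917339) = sqrt((0 - 32*(-1)) - 2917339) = sqrt((0 + 32) - 2917339) = sqrt(32 - 2917339) = sqrt(-2917307) = I*sqrt(2917307)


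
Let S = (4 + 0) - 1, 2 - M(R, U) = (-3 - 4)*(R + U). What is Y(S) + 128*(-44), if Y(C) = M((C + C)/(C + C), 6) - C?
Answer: -5584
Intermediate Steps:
M(R, U) = 2 + 7*R + 7*U (M(R, U) = 2 - (-3 - 4)*(R + U) = 2 - (-7)*(R + U) = 2 - (-7*R - 7*U) = 2 + (7*R + 7*U) = 2 + 7*R + 7*U)
S = 3 (S = 4 - 1 = 3)
Y(C) = 51 - C (Y(C) = (2 + 7*((C + C)/(C + C)) + 7*6) - C = (2 + 7*((2*C)/((2*C))) + 42) - C = (2 + 7*((2*C)*(1/(2*C))) + 42) - C = (2 + 7*1 + 42) - C = (2 + 7 + 42) - C = 51 - C)
Y(S) + 128*(-44) = (51 - 1*3) + 128*(-44) = (51 - 3) - 5632 = 48 - 5632 = -5584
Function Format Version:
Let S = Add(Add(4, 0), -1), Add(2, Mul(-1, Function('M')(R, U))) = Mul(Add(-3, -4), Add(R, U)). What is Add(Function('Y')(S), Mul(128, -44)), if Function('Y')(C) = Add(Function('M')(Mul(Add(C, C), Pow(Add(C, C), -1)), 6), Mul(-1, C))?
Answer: -5584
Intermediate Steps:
Function('M')(R, U) = Add(2, Mul(7, R), Mul(7, U)) (Function('M')(R, U) = Add(2, Mul(-1, Mul(Add(-3, -4), Add(R, U)))) = Add(2, Mul(-1, Mul(-7, Add(R, U)))) = Add(2, Mul(-1, Add(Mul(-7, R), Mul(-7, U)))) = Add(2, Add(Mul(7, R), Mul(7, U))) = Add(2, Mul(7, R), Mul(7, U)))
S = 3 (S = Add(4, -1) = 3)
Function('Y')(C) = Add(51, Mul(-1, C)) (Function('Y')(C) = Add(Add(2, Mul(7, Mul(Add(C, C), Pow(Add(C, C), -1))), Mul(7, 6)), Mul(-1, C)) = Add(Add(2, Mul(7, Mul(Mul(2, C), Pow(Mul(2, C), -1))), 42), Mul(-1, C)) = Add(Add(2, Mul(7, Mul(Mul(2, C), Mul(Rational(1, 2), Pow(C, -1)))), 42), Mul(-1, C)) = Add(Add(2, Mul(7, 1), 42), Mul(-1, C)) = Add(Add(2, 7, 42), Mul(-1, C)) = Add(51, Mul(-1, C)))
Add(Function('Y')(S), Mul(128, -44)) = Add(Add(51, Mul(-1, 3)), Mul(128, -44)) = Add(Add(51, -3), -5632) = Add(48, -5632) = -5584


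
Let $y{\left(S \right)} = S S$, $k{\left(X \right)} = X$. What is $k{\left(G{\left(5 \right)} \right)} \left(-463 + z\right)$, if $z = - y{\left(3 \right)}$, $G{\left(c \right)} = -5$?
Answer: $2360$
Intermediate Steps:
$y{\left(S \right)} = S^{2}$
$z = -9$ ($z = - 3^{2} = \left(-1\right) 9 = -9$)
$k{\left(G{\left(5 \right)} \right)} \left(-463 + z\right) = - 5 \left(-463 - 9\right) = \left(-5\right) \left(-472\right) = 2360$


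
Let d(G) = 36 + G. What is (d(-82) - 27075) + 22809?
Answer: -4312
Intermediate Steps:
(d(-82) - 27075) + 22809 = ((36 - 82) - 27075) + 22809 = (-46 - 27075) + 22809 = -27121 + 22809 = -4312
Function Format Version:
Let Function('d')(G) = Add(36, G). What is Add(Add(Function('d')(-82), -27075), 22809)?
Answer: -4312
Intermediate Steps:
Add(Add(Function('d')(-82), -27075), 22809) = Add(Add(Add(36, -82), -27075), 22809) = Add(Add(-46, -27075), 22809) = Add(-27121, 22809) = -4312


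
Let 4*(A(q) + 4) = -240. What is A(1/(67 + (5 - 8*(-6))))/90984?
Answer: -8/11373 ≈ -0.00070342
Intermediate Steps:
A(q) = -64 (A(q) = -4 + (¼)*(-240) = -4 - 60 = -64)
A(1/(67 + (5 - 8*(-6))))/90984 = -64/90984 = -64*1/90984 = -8/11373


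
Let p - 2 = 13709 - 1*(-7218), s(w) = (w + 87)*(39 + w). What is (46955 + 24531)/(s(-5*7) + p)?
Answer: 71486/21137 ≈ 3.3820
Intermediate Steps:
s(w) = (39 + w)*(87 + w) (s(w) = (87 + w)*(39 + w) = (39 + w)*(87 + w))
p = 20929 (p = 2 + (13709 - 1*(-7218)) = 2 + (13709 + 7218) = 2 + 20927 = 20929)
(46955 + 24531)/(s(-5*7) + p) = (46955 + 24531)/((3393 + (-5*7)² + 126*(-5*7)) + 20929) = 71486/((3393 + (-35)² + 126*(-35)) + 20929) = 71486/((3393 + 1225 - 4410) + 20929) = 71486/(208 + 20929) = 71486/21137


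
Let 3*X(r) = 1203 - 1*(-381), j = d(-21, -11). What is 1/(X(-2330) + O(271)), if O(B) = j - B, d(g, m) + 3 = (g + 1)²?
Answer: 1/654 ≈ 0.0015291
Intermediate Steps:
d(g, m) = -3 + (1 + g)² (d(g, m) = -3 + (g + 1)² = -3 + (1 + g)²)
j = 397 (j = -3 + (1 - 21)² = -3 + (-20)² = -3 + 400 = 397)
X(r) = 528 (X(r) = (1203 - 1*(-381))/3 = (1203 + 381)/3 = (⅓)*1584 = 528)
O(B) = 397 - B
1/(X(-2330) + O(271)) = 1/(528 + (397 - 1*271)) = 1/(528 + (397 - 271)) = 1/(528 + 126) = 1/654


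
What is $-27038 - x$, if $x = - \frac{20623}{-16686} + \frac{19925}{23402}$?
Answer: $- \frac{2639692347833}{97621443} \approx -27040.0$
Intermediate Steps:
$x = \frac{203771999}{97621443}$ ($x = \left(-20623\right) \left(- \frac{1}{16686}\right) + 19925 \cdot \frac{1}{23402} = \frac{20623}{16686} + \frac{19925}{23402} = \frac{203771999}{97621443} \approx 2.0874$)
$-27038 - x = -27038 - \frac{203771999}{97621443} = - \frac{2639692347833}{97621443}$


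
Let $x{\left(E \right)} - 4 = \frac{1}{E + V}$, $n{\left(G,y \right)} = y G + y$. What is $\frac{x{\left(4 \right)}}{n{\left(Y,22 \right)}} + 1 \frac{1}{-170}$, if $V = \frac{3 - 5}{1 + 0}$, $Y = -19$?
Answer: $- \frac{129}{7480} \approx -0.017246$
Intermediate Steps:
$n{\left(G,y \right)} = y + G y$ ($n{\left(G,y \right)} = G y + y = y + G y$)
$V = -2$ ($V = - \frac{2}{1} = \left(-2\right) 1 = -2$)
$x{\left(E \right)} = 4 + \frac{1}{-2 + E}$ ($x{\left(E \right)} = 4 + \frac{1}{E - 2} = 4 + \frac{1}{-2 + E}$)
$\frac{x{\left(4 \right)}}{n{\left(Y,22 \right)}} + 1 \frac{1}{-170} = \frac{\frac{1}{-2 + 4} \left(-7 + 4 \cdot 4\right)}{22 \left(1 - 19\right)} + 1 \frac{1}{-170} = \frac{\frac{1}{2} \left(-7 + 16\right)}{22 \left(-18\right)} + 1 \left(- \frac{1}{170}\right) = \frac{\frac{1}{2} \cdot 9}{-396} - \frac{1}{170} = \frac{9}{2} \left(- \frac{1}{396}\right) - \frac{1}{170} = - \frac{1}{88} - \frac{1}{170} = - \frac{129}{7480}$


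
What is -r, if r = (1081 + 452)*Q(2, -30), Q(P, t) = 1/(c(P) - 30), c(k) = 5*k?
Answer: 1533/20 ≈ 76.650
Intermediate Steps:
Q(P, t) = 1/(-30 + 5*P) (Q(P, t) = 1/(5*P - 30) = 1/(-30 + 5*P))
r = -1533/20 (r = (1081 + 452)*(1/(5*(-6 + 2))) = 1533*((⅕)/(-4)) = 1533*((⅕)*(-¼)) = 1533*(-1/20) = -1533/20 ≈ -76.650)
-r = -1*(-1533/20) = 1533/20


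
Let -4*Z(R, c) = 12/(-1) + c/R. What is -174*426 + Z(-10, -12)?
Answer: -741213/10 ≈ -74121.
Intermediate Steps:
Z(R, c) = 3 - c/(4*R) (Z(R, c) = -(12/(-1) + c/R)/4 = -(12*(-1) + c/R)/4 = -(-12 + c/R)/4 = 3 - c/(4*R))
-174*426 + Z(-10, -12) = -174*426 + (3 - ¼*(-12)/(-10)) = -74124 + (3 - ¼*(-12)*(-⅒)) = -74124 + (3 - 3/10) = -74124 + 27/10 = -741213/10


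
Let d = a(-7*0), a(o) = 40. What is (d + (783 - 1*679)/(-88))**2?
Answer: 182329/121 ≈ 1506.9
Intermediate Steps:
d = 40
(d + (783 - 1*679)/(-88))**2 = (40 + (783 - 1*679)/(-88))**2 = (40 + (783 - 679)*(-1/88))**2 = (40 + 104*(-1/88))**2 = (40 - 13/11)**2 = (427/11)**2 = 182329/121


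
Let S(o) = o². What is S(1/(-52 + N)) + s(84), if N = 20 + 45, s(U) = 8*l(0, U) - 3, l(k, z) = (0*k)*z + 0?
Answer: -506/169 ≈ -2.9941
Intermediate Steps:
l(k, z) = 0 (l(k, z) = 0*z + 0 = 0 + 0 = 0)
s(U) = -3 (s(U) = 8*0 - 3 = 0 - 3 = -3)
N = 65
S(1/(-52 + N)) + s(84) = (1/(-52 + 65))² - 3 = (1/13)² - 3 = 1/169 - 3 = -506/169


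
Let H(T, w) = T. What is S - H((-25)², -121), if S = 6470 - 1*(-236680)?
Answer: 242525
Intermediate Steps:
S = 243150 (S = 6470 + 236680 = 243150)
S - H((-25)², -121) = 243150 - 1*(-25)² = 243150 - 1*625 = 243150 - 625 = 242525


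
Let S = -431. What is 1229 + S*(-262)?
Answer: 114151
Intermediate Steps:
1229 + S*(-262) = 1229 - 431*(-262) = 1229 + 112922 = 114151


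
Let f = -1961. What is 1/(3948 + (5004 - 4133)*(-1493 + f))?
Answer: -1/3004486 ≈ -3.3284e-7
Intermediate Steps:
1/(3948 + (5004 - 4133)*(-1493 + f)) = 1/(3948 + (5004 - 4133)*(-1493 - 1961)) = 1/(3948 + 871*(-3454)) = 1/(3948 - 3008434) = 1/(-3004486) = -1/3004486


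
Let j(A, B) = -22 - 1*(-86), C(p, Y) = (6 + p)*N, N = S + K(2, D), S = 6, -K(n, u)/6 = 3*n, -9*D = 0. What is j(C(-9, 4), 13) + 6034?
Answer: 6098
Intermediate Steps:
D = 0 (D = -1/9*0 = 0)
K(n, u) = -18*n
N = -30 (N = 6 - 18*2 = 6 - 36 = -30)
C(p, Y) = -180 - 30*p (C(p, Y) = (6 + p)*(-30) = -180 - 30*p)
j(A, B) = 64 (j(A, B) = -22 + 86 = 64)
j(C(-9, 4), 13) + 6034 = 64 + 6034 = 6098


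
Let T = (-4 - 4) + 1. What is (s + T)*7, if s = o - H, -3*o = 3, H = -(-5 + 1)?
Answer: -84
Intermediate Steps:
H = 4 (H = -1*(-4) = 4)
o = -1 (o = -1/3*3 = -1)
T = -7 (T = -8 + 1 = -7)
s = -5 (s = -1 - 1*4 = -1 - 4 = -5)
(s + T)*7 = (-5 - 7)*7 = -12*7 = -84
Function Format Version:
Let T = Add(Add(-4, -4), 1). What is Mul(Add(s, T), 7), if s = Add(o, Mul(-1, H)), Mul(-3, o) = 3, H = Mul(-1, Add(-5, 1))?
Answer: -84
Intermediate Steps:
H = 4 (H = Mul(-1, -4) = 4)
o = -1 (o = Mul(Rational(-1, 3), 3) = -1)
T = -7 (T = Add(-8, 1) = -7)
s = -5 (s = Add(-1, Mul(-1, 4)) = Add(-1, -4) = -5)
Mul(Add(s, T), 7) = Mul(Add(-5, -7), 7) = Mul(-12, 7) = -84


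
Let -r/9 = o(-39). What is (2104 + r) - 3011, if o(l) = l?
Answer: -556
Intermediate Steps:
r = 351 (r = -9*(-39) = 351)
(2104 + r) - 3011 = (2104 + 351) - 3011 = 2455 - 3011 = -556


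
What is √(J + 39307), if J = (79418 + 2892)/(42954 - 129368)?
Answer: √73378292295558/43207 ≈ 198.26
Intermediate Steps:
J = -41155/43207 (J = 82310/(-86414) = 82310*(-1/86414) = -41155/43207 ≈ -0.95251)
√(J + 39307) = √(-41155/43207 + 39307) = √(1698296394/43207) = √73378292295558/43207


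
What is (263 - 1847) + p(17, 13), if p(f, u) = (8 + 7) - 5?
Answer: -1574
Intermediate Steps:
p(f, u) = 10 (p(f, u) = 15 - 5 = 10)
(263 - 1847) + p(17, 13) = (263 - 1847) + 10 = -1584 + 10 = -1574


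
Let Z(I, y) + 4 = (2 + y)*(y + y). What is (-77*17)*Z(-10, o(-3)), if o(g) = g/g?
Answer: -2618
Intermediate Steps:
o(g) = 1
Z(I, y) = -4 + 2*y*(2 + y) (Z(I, y) = -4 + (2 + y)*(y + y) = -4 + (2 + y)*(2*y) = -4 + 2*y*(2 + y))
(-77*17)*Z(-10, o(-3)) = (-77*17)*(-4 + 2*1² + 4*1) = -1309*(-4 + 2*1 + 4) = -1309*(-4 + 2 + 4) = -1309*2 = -2618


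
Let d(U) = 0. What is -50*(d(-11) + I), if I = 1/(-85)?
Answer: 10/17 ≈ 0.58823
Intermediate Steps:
I = -1/85 ≈ -0.011765
-50*(d(-11) + I) = -50*(0 - 1/85) = -50*(-1/85) = 10/17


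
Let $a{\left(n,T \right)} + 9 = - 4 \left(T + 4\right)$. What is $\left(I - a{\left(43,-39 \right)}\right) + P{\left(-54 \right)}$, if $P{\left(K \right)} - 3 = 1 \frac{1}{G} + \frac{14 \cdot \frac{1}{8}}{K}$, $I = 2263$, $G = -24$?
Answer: $\frac{57643}{27} \approx 2134.9$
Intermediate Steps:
$a{\left(n,T \right)} = -25 - 4 T$ ($a{\left(n,T \right)} = -9 - 4 \left(T + 4\right) = -9 - 4 \left(4 + T\right) = -9 - \left(16 + 4 T\right) = -25 - 4 T$)
$P{\left(K \right)} = \frac{71}{24} + \frac{7}{4 K}$ ($P{\left(K \right)} = 3 + \left(1 \frac{1}{-24} + \frac{14 \cdot \frac{1}{8}}{K}\right) = 3 + \left(1 \left(- \frac{1}{24}\right) + \frac{14 \cdot \frac{1}{8}}{K}\right) = 3 - \left(\frac{1}{24} - \frac{7}{4 K}\right) = \frac{71}{24} + \frac{7}{4 K}$)
$\left(I - a{\left(43,-39 \right)}\right) + P{\left(-54 \right)} = \left(2263 - \left(-25 - -156\right)\right) + \frac{42 + 71 \left(-54\right)}{24 \left(-54\right)} = \left(2263 - \left(-25 + 156\right)\right) + \frac{1}{24} \left(- \frac{1}{54}\right) \left(42 - 3834\right) = \left(2263 - 131\right) + \frac{1}{24} \left(- \frac{1}{54}\right) \left(-3792\right) = \left(2263 - 131\right) + \frac{79}{27} = 2132 + \frac{79}{27} = \frac{57643}{27}$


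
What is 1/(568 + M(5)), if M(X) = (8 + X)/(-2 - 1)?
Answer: 3/1691 ≈ 0.0017741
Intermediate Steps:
M(X) = -8/3 - X/3 (M(X) = (8 + X)/(-3) = (8 + X)*(-⅓) = -8/3 - X/3)
1/(568 + M(5)) = 1/(568 + (-8/3 - ⅓*5)) = 1/(568 + (-8/3 - 5/3)) = 1/(568 - 13/3) = 1/(1691/3) = 3/1691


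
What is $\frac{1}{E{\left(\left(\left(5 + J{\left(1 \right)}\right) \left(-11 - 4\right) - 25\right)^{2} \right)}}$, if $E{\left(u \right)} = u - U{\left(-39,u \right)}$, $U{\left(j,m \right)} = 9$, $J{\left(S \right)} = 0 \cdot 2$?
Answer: $\frac{1}{9991} \approx 0.00010009$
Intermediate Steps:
$J{\left(S \right)} = 0$
$E{\left(u \right)} = -9 + u$ ($E{\left(u \right)} = u - 9 = -9 + u$)
$\frac{1}{E{\left(\left(\left(5 + J{\left(1 \right)}\right) \left(-11 - 4\right) - 25\right)^{2} \right)}} = \frac{1}{-9 + \left(\left(5 + 0\right) \left(-11 - 4\right) - 25\right)^{2}} = \frac{1}{-9 + \left(5 \left(-15\right) - 25\right)^{2}} = \frac{1}{-9 + \left(-75 - 25\right)^{2}} = \frac{1}{-9 + \left(-100\right)^{2}} = \frac{1}{-9 + 10000} = \frac{1}{9991}$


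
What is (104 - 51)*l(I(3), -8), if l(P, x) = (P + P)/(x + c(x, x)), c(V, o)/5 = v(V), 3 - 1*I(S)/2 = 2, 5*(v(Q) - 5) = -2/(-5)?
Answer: 1060/87 ≈ 12.184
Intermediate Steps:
v(Q) = 127/25 (v(Q) = 5 + (-2/(-5))/5 = 5 + (-2*(-⅕))/5 = 5 + (⅕)*(⅖) = 5 + 2/25 = 127/25)
I(S) = 2 (I(S) = 6 - 2*2 = 6 - 4 = 2)
c(V, o) = 127/5 (c(V, o) = 5*(127/25) = 127/5)
l(P, x) = 2*P/(127/5 + x) (l(P, x) = (P + P)/(x + 127/5) = (2*P)/(127/5 + x) = 2*P/(127/5 + x))
(104 - 51)*l(I(3), -8) = (104 - 51)*(10*2/(127 + 5*(-8))) = 53*(10*2/(127 - 40)) = 53*(10*2/87) = 53*(10*2*(1/87)) = 53*(20/87) = 1060/87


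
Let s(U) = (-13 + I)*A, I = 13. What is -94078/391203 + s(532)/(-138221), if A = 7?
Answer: -94078/391203 ≈ -0.24048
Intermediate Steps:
s(U) = 0 (s(U) = (-13 + 13)*7 = 0*7 = 0)
-94078/391203 + s(532)/(-138221) = -94078/391203 + 0/(-138221) = -94078*1/391203 + 0*(-1/138221) = -94078/391203 + 0 = -94078/391203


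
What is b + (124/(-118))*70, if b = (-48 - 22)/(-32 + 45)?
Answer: -60550/767 ≈ -78.944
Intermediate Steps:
b = -70/13 ≈ -5.3846
b + (124/(-118))*70 = -70/13 + (124/(-118))*70 = -70/13 + (124*(-1/118))*70 = -70/13 - 62/59*70 = -70/13 - 4340/59 = -60550/767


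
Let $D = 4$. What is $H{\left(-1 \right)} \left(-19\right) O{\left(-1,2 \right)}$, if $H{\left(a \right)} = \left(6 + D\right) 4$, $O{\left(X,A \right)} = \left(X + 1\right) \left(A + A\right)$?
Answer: $0$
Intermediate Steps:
$O{\left(X,A \right)} = 2 A \left(1 + X\right)$ ($O{\left(X,A \right)} = \left(1 + X\right) 2 A = 2 A \left(1 + X\right)$)
$H{\left(a \right)} = 40$ ($H{\left(a \right)} = \left(6 + 4\right) 4 = 10 \cdot 4 = 40$)
$H{\left(-1 \right)} \left(-19\right) O{\left(-1,2 \right)} = 40 \left(-19\right) 2 \cdot 2 \left(1 - 1\right) = - 760 \cdot 2 \cdot 2 \cdot 0 = \left(-760\right) 0 = 0$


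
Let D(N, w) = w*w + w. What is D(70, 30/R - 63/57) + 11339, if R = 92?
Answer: 8661458531/763876 ≈ 11339.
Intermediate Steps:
D(N, w) = w + w² (D(N, w) = w² + w = w + w²)
D(70, 30/R - 63/57) + 11339 = (30/92 - 63/57)*(1 + (30/92 - 63/57)) + 11339 = (30*(1/92) - 63*1/57)*(1 + (30*(1/92) - 63*1/57)) + 11339 = (15/46 - 21/19)*(1 + (15/46 - 21/19)) + 11339 = -681*(1 - 681/874)/874 + 11339 = -681/874*193/874 + 11339 = -131433/763876 + 11339 = 8661458531/763876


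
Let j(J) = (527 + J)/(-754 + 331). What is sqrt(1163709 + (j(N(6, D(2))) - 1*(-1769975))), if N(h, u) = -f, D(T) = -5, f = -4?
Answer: sqrt(6480505183)/47 ≈ 1712.8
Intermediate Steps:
N(h, u) = 4 (N(h, u) = -1*(-4) = 4)
j(J) = -527/423 - J/423 (j(J) = (527 + J)/(-423) = (527 + J)*(-1/423) = -527/423 - J/423)
sqrt(1163709 + (j(N(6, D(2))) - 1*(-1769975))) = sqrt(1163709 + ((-527/423 - 1/423*4) - 1*(-1769975))) = sqrt(1163709 + ((-527/423 - 4/423) + 1769975)) = sqrt(1163709 + (-59/47 + 1769975)) = sqrt(1163709 + 83188766/47) = sqrt(137883089/47) = sqrt(6480505183)/47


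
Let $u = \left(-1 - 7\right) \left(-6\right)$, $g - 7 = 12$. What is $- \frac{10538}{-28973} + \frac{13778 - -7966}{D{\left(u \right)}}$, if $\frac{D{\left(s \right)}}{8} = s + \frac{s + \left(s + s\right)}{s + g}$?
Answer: $\frac{18066547}{331120} \approx 54.562$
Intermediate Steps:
$g = 19$ ($g = 7 + 12 = 19$)
$u = 48$ ($u = \left(-8\right) \left(-6\right) = 48$)
$D{\left(s \right)} = 8 s + \frac{24 s}{19 + s}$ ($D{\left(s \right)} = 8 \left(s + \frac{s + \left(s + s\right)}{s + 19}\right) = 8 \left(s + \frac{s + 2 s}{19 + s}\right) = 8 \left(s + \frac{3 s}{19 + s}\right) = 8 s + \frac{24 s}{19 + s}$)
$- \frac{10538}{-28973} + \frac{13778 - -7966}{D{\left(u \right)}} = - \frac{10538}{-28973} + \frac{13778 - -7966}{8 \cdot 48 \frac{1}{19 + 48} \left(22 + 48\right)} = \left(-10538\right) \left(- \frac{1}{28973}\right) + \frac{13778 + 7966}{8 \cdot 48 \cdot \frac{1}{67} \cdot 70} = \frac{10538}{28973} + \frac{21744}{8 \cdot 48 \cdot \frac{1}{67} \cdot 70} = \frac{10538}{28973} + \frac{21744}{\frac{26880}{67}} = \frac{10538}{28973} + 21744 \cdot \frac{67}{26880} = \frac{10538}{28973} + \frac{30351}{560} = \frac{18066547}{331120}$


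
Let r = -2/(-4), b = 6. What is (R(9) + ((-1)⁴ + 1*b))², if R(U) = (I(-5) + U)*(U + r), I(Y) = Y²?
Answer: 108900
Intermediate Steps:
r = ½ (r = -2*(-¼) = ½ ≈ 0.50000)
R(U) = (½ + U)*(25 + U) (R(U) = ((-5)² + U)*(U + ½) = (25 + U)*(½ + U) = (½ + U)*(25 + U))
(R(9) + ((-1)⁴ + 1*b))² = ((25/2 + 9² + (51/2)*9) + ((-1)⁴ + 1*6))² = ((25/2 + 81 + 459/2) + (1 + 6))² = (323 + 7)² = 330² = 108900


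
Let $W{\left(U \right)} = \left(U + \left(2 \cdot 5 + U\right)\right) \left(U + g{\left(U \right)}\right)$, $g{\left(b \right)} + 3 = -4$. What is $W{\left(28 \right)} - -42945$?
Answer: $44331$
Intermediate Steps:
$g{\left(b \right)} = -7$ ($g{\left(b \right)} = -3 - 4 = -7$)
$W{\left(U \right)} = \left(-7 + U\right) \left(10 + 2 U\right)$ ($W{\left(U \right)} = \left(U + \left(2 \cdot 5 + U\right)\right) \left(U - 7\right) = \left(U + \left(10 + U\right)\right) \left(-7 + U\right) = \left(10 + 2 U\right) \left(-7 + U\right) = \left(-7 + U\right) \left(10 + 2 U\right)$)
$W{\left(28 \right)} - -42945 = \left(-70 - 112 + 2 \cdot 28^{2}\right) - -42945 = \left(-70 - 112 + 2 \cdot 784\right) + 42945 = \left(-70 - 112 + 1568\right) + 42945 = 1386 + 42945 = 44331$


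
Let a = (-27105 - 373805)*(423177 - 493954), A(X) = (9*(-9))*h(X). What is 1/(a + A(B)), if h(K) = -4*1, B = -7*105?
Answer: 1/28375207394 ≈ 3.5242e-11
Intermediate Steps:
B = -735
h(K) = -4
A(X) = 324 (A(X) = (9*(-9))*(-4) = -81*(-4) = 324)
a = 28375207070 (a = -400910*(-70777) = 28375207070)
1/(a + A(B)) = 1/(28375207070 + 324) = 1/28375207394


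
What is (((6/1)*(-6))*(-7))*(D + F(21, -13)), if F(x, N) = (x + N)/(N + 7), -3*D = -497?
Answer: 41412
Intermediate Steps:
D = 497/3 (D = -1/3*(-497) = 497/3 ≈ 165.67)
F(x, N) = (N + x)/(7 + N)
(((6/1)*(-6))*(-7))*(D + F(21, -13)) = (((6/1)*(-6))*(-7))*(497/3 + (-13 + 21)/(7 - 13)) = (((6*1)*(-6))*(-7))*(497/3 + 8/(-6)) = ((6*(-6))*(-7))*(497/3 - 1/6*8) = (-36*(-7))*(497/3 - 4/3) = 252*(493/3) = 41412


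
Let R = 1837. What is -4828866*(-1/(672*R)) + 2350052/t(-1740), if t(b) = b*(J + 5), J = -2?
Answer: -17118142331/38356560 ≈ -446.29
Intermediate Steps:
t(b) = 3*b (t(b) = b*(-2 + 5) = b*3 = 3*b)
-4828866*(-1/(672*R)) + 2350052/t(-1740) = -4828866/(1837*(-672)) + 2350052/((3*(-1740))) = -4828866/(-1234464) + 2350052/(-5220) = -4828866*(-1/1234464) + 2350052*(-1/5220) = 114973/29392 - 587513/1305 = -17118142331/38356560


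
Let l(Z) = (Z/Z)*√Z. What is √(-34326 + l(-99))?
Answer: √(-34326 + 3*I*√11) ≈ 0.027 + 185.27*I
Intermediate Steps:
l(Z) = √Z (l(Z) = 1*√Z = √Z)
√(-34326 + l(-99)) = √(-34326 + √(-99)) = √(-34326 + 3*I*√11)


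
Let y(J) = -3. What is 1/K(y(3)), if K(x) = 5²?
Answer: 1/25 ≈ 0.040000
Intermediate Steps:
K(x) = 25
1/K(y(3)) = 1/25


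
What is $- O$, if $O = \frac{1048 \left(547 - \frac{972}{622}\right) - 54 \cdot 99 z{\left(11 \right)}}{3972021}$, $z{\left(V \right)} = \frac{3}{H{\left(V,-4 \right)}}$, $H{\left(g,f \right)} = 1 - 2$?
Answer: $- \frac{182761106}{1235298531} \approx -0.14795$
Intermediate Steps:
$H{\left(g,f \right)} = -1$ ($H{\left(g,f \right)} = 1 - 2 = -1$)
$z{\left(V \right)} = -3$ ($z{\left(V \right)} = \frac{3}{-1} = 3 \left(-1\right) = -3$)
$O = \frac{182761106}{1235298531}$ ($O = \frac{1048 \left(547 - \frac{972}{622}\right) - 54 \cdot 99 \left(-3\right)}{3972021} = \left(1048 \left(547 - \frac{486}{311}\right) - 5346 \left(-3\right)\right) \frac{1}{3972021} = \left(1048 \left(547 - \frac{486}{311}\right) - -16038\right) \frac{1}{3972021} = \left(1048 \cdot \frac{169631}{311} + 16038\right) \frac{1}{3972021} = \left(\frac{177773288}{311} + 16038\right) \frac{1}{3972021} = \frac{182761106}{311} \cdot \frac{1}{3972021} = \frac{182761106}{1235298531} \approx 0.14795$)
$- O = \left(-1\right) \frac{182761106}{1235298531} = - \frac{182761106}{1235298531}$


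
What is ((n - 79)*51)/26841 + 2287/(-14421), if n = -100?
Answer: -2797604/5609769 ≈ -0.49870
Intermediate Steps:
((n - 79)*51)/26841 + 2287/(-14421) = ((-100 - 79)*51)/26841 + 2287/(-14421) = -179*51*(1/26841) + 2287*(-1/14421) = -9129*1/26841 - 2287/14421 = -3043/8947 - 2287/14421 = -2797604/5609769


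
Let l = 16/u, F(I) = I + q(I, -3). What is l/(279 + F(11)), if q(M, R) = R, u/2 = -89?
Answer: -8/25543 ≈ -0.00031320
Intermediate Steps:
u = -178 (u = 2*(-89) = -178)
F(I) = -3 + I (F(I) = I - 3 = -3 + I)
l = -8/89 (l = 16/(-178) = 16*(-1/178) = -8/89 ≈ -0.089888)
l/(279 + F(11)) = -8/89/(279 + (-3 + 11)) = -8/89/(279 + 8) = -8/89/287 = (1/287)*(-8/89) = -8/25543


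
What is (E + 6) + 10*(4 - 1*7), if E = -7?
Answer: -31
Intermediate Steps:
(E + 6) + 10*(4 - 1*7) = (-7 + 6) + 10*(4 - 1*7) = -1 + 10*(4 - 7) = -1 + 10*(-3) = -1 - 30 = -31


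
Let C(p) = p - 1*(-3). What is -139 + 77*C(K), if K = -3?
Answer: -139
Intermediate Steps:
C(p) = 3 + p (C(p) = p + 3 = 3 + p)
-139 + 77*C(K) = -139 + 77*(3 - 3) = -139 + 77*0 = -139 + 0 = -139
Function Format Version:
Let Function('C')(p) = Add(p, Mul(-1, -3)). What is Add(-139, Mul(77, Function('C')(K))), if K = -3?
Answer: -139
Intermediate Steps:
Function('C')(p) = Add(3, p) (Function('C')(p) = Add(p, 3) = Add(3, p))
Add(-139, Mul(77, Function('C')(K))) = Add(-139, Mul(77, Add(3, -3))) = Add(-139, Mul(77, 0)) = Add(-139, 0) = -139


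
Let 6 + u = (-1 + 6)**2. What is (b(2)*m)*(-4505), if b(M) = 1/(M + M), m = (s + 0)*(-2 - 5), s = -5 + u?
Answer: 220745/2 ≈ 1.1037e+5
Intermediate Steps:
u = 19 (u = -6 + (-1 + 6)**2 = -6 + 5**2 = -6 + 25 = 19)
s = 14 (s = -5 + 19 = 14)
m = -98 (m = (14 + 0)*(-2 - 5) = 14*(-7) = -98)
b(M) = 1/(2*M)
(b(2)*m)*(-4505) = (((1/2)/2)*(-98))*(-4505) = (((1/2)*(1/2))*(-98))*(-4505) = ((1/4)*(-98))*(-4505) = -49/2*(-4505) = 220745/2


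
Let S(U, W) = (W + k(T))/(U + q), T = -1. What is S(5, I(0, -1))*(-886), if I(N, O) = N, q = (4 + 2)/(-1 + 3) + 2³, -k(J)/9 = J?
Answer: -3987/8 ≈ -498.38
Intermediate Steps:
k(J) = -9*J
q = 11 (q = 6/2 + 8 = 6*(½) + 8 = 3 + 8 = 11)
S(U, W) = (9 + W)/(11 + U) (S(U, W) = (W - 9*(-1))/(U + 11) = (W + 9)/(11 + U) = (9 + W)/(11 + U))
S(5, I(0, -1))*(-886) = ((9 + 0)/(11 + 5))*(-886) = (9/16)*(-886) = -3987/8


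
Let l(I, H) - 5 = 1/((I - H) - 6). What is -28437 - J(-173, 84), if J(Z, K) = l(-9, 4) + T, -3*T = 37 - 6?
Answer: -1620602/57 ≈ -28432.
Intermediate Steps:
l(I, H) = 5 + 1/(-6 + I - H) (l(I, H) = 5 + 1/((I - H) - 6) = 5 + 1/(-6 + I - H))
T = -31/3 (T = -(37 - 6)/3 = -⅓*31 = -31/3 ≈ -10.333)
J(Z, K) = -307/57 (J(Z, K) = (29 - 5*(-9) + 5*4)/(6 + 4 - 1*(-9)) - 31/3 = (29 + 45 + 20)/(6 + 4 + 9) - 31/3 = 94/19 - 31/3 = -307/57)
-28437 - J(-173, 84) = -28437 - 1*(-307/57) = -28437 + 307/57 = -1620602/57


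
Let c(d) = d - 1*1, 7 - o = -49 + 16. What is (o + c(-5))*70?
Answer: 2380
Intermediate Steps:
o = 40 (o = 7 - (-49 + 16) = 7 - 1*(-33) = 7 + 33 = 40)
c(d) = -1 + d (c(d) = d - 1 = -1 + d)
(o + c(-5))*70 = (40 + (-1 - 5))*70 = (40 - 6)*70 = 34*70 = 2380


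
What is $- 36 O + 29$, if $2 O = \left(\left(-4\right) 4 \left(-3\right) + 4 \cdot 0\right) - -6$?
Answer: $-943$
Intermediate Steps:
$O = 27$ ($O = \frac{\left(\left(-4\right) 4 \left(-3\right) + 4 \cdot 0\right) - -6}{2} = \frac{\left(\left(-16\right) \left(-3\right) + 0\right) + 6}{2} = \frac{\left(48 + 0\right) + 6}{2} = \frac{48 + 6}{2} = \frac{1}{2} \cdot 54 = 27$)
$- 36 O + 29 = \left(-36\right) 27 + 29 = -972 + 29 = -943$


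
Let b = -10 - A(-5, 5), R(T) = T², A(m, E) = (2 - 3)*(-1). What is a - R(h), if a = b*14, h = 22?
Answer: -638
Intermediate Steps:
A(m, E) = 1 (A(m, E) = -1*(-1) = 1)
b = -11 (b = -10 - 1*1 = -10 - 1 = -11)
a = -154 (a = -11*14 = -154)
a - R(h) = -154 - 1*22² = -154 - 1*484 = -154 - 484 = -638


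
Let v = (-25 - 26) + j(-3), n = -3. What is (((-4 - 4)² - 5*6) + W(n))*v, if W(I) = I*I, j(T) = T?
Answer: -2322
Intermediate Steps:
W(I) = I²
v = -54 (v = (-25 - 26) - 3 = -51 - 3 = -54)
(((-4 - 4)² - 5*6) + W(n))*v = (((-4 - 4)² - 5*6) + (-3)²)*(-54) = (((-8)² - 30) + 9)*(-54) = ((64 - 30) + 9)*(-54) = (34 + 9)*(-54) = 43*(-54) = -2322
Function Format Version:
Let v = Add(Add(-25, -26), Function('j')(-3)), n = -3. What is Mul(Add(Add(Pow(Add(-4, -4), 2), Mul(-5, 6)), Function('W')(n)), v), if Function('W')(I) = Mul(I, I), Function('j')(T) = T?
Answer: -2322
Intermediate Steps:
Function('W')(I) = Pow(I, 2)
v = -54 (v = Add(Add(-25, -26), -3) = Add(-51, -3) = -54)
Mul(Add(Add(Pow(Add(-4, -4), 2), Mul(-5, 6)), Function('W')(n)), v) = Mul(Add(Add(Pow(Add(-4, -4), 2), Mul(-5, 6)), Pow(-3, 2)), -54) = Mul(Add(Add(Pow(-8, 2), -30), 9), -54) = Mul(Add(Add(64, -30), 9), -54) = Mul(Add(34, 9), -54) = Mul(43, -54) = -2322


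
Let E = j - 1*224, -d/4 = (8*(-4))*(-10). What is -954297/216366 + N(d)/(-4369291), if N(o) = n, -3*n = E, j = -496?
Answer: -1389884407089/315122005502 ≈ -4.4106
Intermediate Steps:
d = -1280 (d = -4*8*(-4)*(-10) = -(-128)*(-10) = -4*320 = -1280)
E = -720 (E = -496 - 1*224 = -496 - 224 = -720)
n = 240 (n = -⅓*(-720) = 240)
N(o) = 240
-954297/216366 + N(d)/(-4369291) = -954297/216366 + 240/(-4369291) = -954297*1/216366 + 240*(-1/4369291) = -318099/72122 - 240/4369291 = -1389884407089/315122005502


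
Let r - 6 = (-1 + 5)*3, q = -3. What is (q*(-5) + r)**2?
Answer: 1089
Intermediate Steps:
r = 18 (r = 6 + (-1 + 5)*3 = 6 + 4*3 = 6 + 12 = 18)
(q*(-5) + r)**2 = (-3*(-5) + 18)**2 = (15 + 18)**2 = 33**2 = 1089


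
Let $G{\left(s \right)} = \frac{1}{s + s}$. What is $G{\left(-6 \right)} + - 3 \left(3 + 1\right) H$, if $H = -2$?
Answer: $\frac{287}{12} \approx 23.917$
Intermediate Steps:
$G{\left(s \right)} = \frac{1}{2 s}$
$G{\left(-6 \right)} + - 3 \left(3 + 1\right) H = \frac{1}{2 \left(-6\right)} + - 3 \left(3 + 1\right) \left(-2\right) = \frac{1}{2} \left(- \frac{1}{6}\right) + \left(-3\right) 4 \left(-2\right) = - \frac{1}{12} - -24 = - \frac{1}{12} + 24 = \frac{287}{12}$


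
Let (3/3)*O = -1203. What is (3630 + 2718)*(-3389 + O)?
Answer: -29150016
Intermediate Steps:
O = -1203
(3630 + 2718)*(-3389 + O) = (3630 + 2718)*(-3389 - 1203) = 6348*(-4592) = -29150016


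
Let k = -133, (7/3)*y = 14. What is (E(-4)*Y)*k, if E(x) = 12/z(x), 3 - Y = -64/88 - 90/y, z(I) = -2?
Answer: 164388/11 ≈ 14944.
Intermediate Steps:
y = 6 (y = (3/7)*14 = 6)
Y = 206/11 (Y = 3 - (-64/88 - 90/6) = 3 - (-64*1/88 - 90*⅙) = 3 - (-8/11 - 15) = 3 - 1*(-173/11) = 3 + 173/11 = 206/11 ≈ 18.727)
E(x) = -6 (E(x) = 12/(-2) = 12*(-½) = -6)
(E(-4)*Y)*k = -6*206/11*(-133) = -1236/11*(-133) = 164388/11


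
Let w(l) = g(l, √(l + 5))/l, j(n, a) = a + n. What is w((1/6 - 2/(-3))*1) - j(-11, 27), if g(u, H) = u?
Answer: -15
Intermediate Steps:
w(l) = 1 (w(l) = l/l = 1)
w((1/6 - 2/(-3))*1) - j(-11, 27) = 1 - (27 - 11) = 1 - 1*16 = 1 - 16 = -15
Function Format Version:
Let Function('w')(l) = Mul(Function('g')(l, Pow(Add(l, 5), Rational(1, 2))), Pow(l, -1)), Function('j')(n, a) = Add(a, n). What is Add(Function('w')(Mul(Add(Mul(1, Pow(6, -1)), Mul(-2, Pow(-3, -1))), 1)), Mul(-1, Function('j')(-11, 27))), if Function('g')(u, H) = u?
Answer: -15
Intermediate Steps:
Function('w')(l) = 1 (Function('w')(l) = Mul(l, Pow(l, -1)) = 1)
Add(Function('w')(Mul(Add(Mul(1, Pow(6, -1)), Mul(-2, Pow(-3, -1))), 1)), Mul(-1, Function('j')(-11, 27))) = Add(1, Mul(-1, Add(27, -11))) = Add(1, Mul(-1, 16)) = Add(1, -16) = -15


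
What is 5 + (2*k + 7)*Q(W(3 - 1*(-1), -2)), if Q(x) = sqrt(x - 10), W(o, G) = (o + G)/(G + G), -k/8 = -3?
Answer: 5 + 55*I*sqrt(42)/2 ≈ 5.0 + 178.22*I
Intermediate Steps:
k = 24 (k = -8*(-3) = 24)
W(o, G) = (G + o)/(2*G) (W(o, G) = (G + o)/((2*G)) = (G + o)*(1/(2*G)) = (G + o)/(2*G))
Q(x) = sqrt(-10 + x)
5 + (2*k + 7)*Q(W(3 - 1*(-1), -2)) = 5 + (2*24 + 7)*sqrt(-10 + (1/2)*(-2 + (3 - 1*(-1)))/(-2)) = 5 + (48 + 7)*sqrt(-10 + (1/2)*(-1/2)*(-2 + (3 + 1))) = 5 + 55*sqrt(-10 + (1/2)*(-1/2)*(-2 + 4)) = 5 + 55*sqrt(-10 + (1/2)*(-1/2)*2) = 5 + 55*sqrt(-10 - 1/2) = 5 + 55*sqrt(-21/2) = 5 + 55*(I*sqrt(42)/2) = 5 + 55*I*sqrt(42)/2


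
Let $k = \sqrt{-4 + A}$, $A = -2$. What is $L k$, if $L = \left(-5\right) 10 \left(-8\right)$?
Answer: $400 i \sqrt{6} \approx 979.8 i$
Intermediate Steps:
$k = i \sqrt{6}$ ($k = \sqrt{-4 - 2} = \sqrt{-6} = i \sqrt{6} \approx 2.4495 i$)
$L = 400$ ($L = \left(-50\right) \left(-8\right) = 400$)
$L k = 400 i \sqrt{6}$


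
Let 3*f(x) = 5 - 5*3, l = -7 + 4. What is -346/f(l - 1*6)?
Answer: 519/5 ≈ 103.80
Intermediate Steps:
l = -3
f(x) = -10/3 (f(x) = (5 - 5*3)/3 = (5 - 15)/3 = (⅓)*(-10) = -10/3)
-346/f(l - 1*6) = -346/(-10/3) = -346*(-3/10) = 519/5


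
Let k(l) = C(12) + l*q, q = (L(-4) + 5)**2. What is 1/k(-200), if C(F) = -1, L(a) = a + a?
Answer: -1/1801 ≈ -0.00055525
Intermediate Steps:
L(a) = 2*a
q = 9 (q = (2*(-4) + 5)**2 = (-8 + 5)**2 = (-3)**2 = 9)
k(l) = -1 + 9*l (k(l) = -1 + l*9 = -1 + 9*l)
1/k(-200) = 1/(-1 + 9*(-200)) = 1/(-1 - 1800) = 1/(-1801) = -1/1801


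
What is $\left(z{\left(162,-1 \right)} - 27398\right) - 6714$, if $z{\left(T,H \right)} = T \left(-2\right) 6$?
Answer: $-36056$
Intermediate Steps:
$z{\left(T,H \right)} = - 12 T$ ($z{\left(T,H \right)} = - 2 T 6 = - 12 T$)
$\left(z{\left(162,-1 \right)} - 27398\right) - 6714 = \left(\left(-12\right) 162 - 27398\right) - 6714 = \left(-1944 - 27398\right) - 6714 = -29342 - 6714 = -36056$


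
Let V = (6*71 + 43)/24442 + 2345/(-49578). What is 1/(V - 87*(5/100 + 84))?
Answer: -6058927380/44305167949183 ≈ -0.00013675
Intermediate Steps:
V = -8516102/302946369 (V = (426 + 43)*(1/24442) + 2345*(-1/49578) = 469*(1/24442) - 2345/49578 = 469/24442 - 2345/49578 = -8516102/302946369 ≈ -0.028111)
1/(V - 87*(5/100 + 84)) = 1/(-8516102/302946369 - 87*(5/100 + 84)) = 1/(-8516102/302946369 - 87*(5*(1/100) + 84)) = 1/(-8516102/302946369 - 87*(1/20 + 84)) = 1/(-8516102/302946369 - 87*1681/20) = 1/(-8516102/302946369 - 146247/20) = 1/(-44305167949183/6058927380) = -6058927380/44305167949183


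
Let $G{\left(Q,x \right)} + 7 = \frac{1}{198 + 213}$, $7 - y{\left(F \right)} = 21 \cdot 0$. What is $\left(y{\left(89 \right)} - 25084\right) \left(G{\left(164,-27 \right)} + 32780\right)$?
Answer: $- \frac{112593255736}{137} \approx -8.2185 \cdot 10^{8}$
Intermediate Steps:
$y{\left(F \right)} = 7$ ($y{\left(F \right)} = 7 - 21 \cdot 0 = 7 - 0 = 7 + 0 = 7$)
$G{\left(Q,x \right)} = - \frac{2876}{411}$ ($G{\left(Q,x \right)} = -7 + \frac{1}{198 + 213} = -7 + \frac{1}{411} = - \frac{2876}{411}$)
$\left(y{\left(89 \right)} - 25084\right) \left(G{\left(164,-27 \right)} + 32780\right) = \left(7 - 25084\right) \left(- \frac{2876}{411} + 32780\right) = \left(-25077\right) \frac{13469704}{411} = - \frac{112593255736}{137}$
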